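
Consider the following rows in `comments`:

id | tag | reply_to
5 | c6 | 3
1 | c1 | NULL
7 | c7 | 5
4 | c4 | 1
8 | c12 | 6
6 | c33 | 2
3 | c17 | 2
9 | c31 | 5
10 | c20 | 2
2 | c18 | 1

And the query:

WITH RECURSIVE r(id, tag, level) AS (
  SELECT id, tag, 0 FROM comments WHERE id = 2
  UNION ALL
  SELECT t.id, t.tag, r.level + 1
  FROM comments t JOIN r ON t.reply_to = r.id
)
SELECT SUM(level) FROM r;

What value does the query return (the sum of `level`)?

13

Base: id=2 (c18) at level 0.
Iteration 1: rows with reply_to in {2} -> c17 (id 3, level 1), c33 (id 6, level 1), c20 (id 10, level 1).
Iteration 2: rows with reply_to in {3,6,10} -> c6 (id 5, level 2), c12 (id 8, level 2).
Iteration 3: rows with reply_to in {5,8} -> c7 (id 7, level 3), c31 (id 9, level 3).
Iteration 4: no rows with reply_to in {7,9}; recursion stops.
SUM(level) = 0 + 1 + 1 + 1 + 2 + 2 + 3 + 3 = 13.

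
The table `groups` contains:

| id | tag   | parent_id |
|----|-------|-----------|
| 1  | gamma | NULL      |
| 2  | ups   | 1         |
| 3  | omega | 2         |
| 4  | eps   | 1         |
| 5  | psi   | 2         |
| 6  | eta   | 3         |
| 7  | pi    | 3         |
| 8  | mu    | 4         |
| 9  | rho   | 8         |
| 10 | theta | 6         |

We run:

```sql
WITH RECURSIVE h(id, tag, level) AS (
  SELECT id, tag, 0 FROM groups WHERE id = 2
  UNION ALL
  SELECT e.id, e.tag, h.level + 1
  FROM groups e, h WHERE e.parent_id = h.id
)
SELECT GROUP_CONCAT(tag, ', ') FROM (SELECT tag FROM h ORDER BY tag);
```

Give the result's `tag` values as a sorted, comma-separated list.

Base: id=2 (ups) at level 0.
Iteration 1: rows with parent_id in {2} -> omega (id 3, level 1), psi (id 5, level 1).
Iteration 2: rows with parent_id in {3,5} -> eta (id 6, level 2), pi (id 7, level 2).
Iteration 3: rows with parent_id in {6,7} -> theta (id 10, level 3).
Iteration 4: no rows with parent_id in {10}; recursion stops.

eta, omega, pi, psi, theta, ups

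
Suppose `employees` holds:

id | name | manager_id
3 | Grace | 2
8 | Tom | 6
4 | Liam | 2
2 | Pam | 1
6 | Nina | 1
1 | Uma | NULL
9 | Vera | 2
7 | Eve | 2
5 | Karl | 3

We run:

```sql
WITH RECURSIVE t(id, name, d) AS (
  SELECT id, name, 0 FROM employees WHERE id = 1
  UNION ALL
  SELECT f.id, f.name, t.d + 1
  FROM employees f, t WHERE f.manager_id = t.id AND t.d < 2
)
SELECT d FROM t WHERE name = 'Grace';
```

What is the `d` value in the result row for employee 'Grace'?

2

Base: id=1 (Uma) at d 0.
Iteration 1: rows with manager_id in {1} -> Pam (id 2, d 1), Nina (id 6, d 1).
Iteration 2: rows with manager_id in {2,6} -> Grace (id 3, d 2), Liam (id 4, d 2), Eve (id 7, d 2), Tom (id 8, d 2), Vera (id 9, d 2).
Iteration 3: d < 2 fails for all current rows; recursion stops.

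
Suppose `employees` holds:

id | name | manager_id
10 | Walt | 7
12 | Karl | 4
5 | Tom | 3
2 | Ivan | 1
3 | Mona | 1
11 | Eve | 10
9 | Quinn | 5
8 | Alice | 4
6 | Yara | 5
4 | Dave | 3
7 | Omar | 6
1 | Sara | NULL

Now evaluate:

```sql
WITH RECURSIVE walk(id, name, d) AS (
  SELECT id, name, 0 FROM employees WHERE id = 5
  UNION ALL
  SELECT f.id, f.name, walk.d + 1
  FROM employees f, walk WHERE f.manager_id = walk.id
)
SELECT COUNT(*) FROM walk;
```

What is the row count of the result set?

6

Base: id=5 (Tom) at d 0.
Iteration 1: rows with manager_id in {5} -> Yara (id 6, d 1), Quinn (id 9, d 1).
Iteration 2: rows with manager_id in {6,9} -> Omar (id 7, d 2).
Iteration 3: rows with manager_id in {7} -> Walt (id 10, d 3).
Iteration 4: rows with manager_id in {10} -> Eve (id 11, d 4).
Iteration 5: no rows with manager_id in {11}; recursion stops.
Total rows emitted: 6.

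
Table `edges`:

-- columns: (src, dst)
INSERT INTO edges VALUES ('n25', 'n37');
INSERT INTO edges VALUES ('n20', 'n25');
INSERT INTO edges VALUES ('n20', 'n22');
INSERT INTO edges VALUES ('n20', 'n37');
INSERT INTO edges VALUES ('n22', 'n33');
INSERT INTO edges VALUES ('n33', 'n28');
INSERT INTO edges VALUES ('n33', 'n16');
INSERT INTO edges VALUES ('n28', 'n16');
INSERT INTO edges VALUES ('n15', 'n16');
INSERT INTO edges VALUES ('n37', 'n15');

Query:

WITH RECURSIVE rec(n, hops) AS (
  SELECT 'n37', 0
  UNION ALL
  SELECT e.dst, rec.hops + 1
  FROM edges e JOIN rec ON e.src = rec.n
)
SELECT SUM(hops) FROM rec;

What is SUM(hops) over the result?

Base: (n37, hops=0).
Iteration 1: edges from {n37} -> (n15, hops=1).
Iteration 2: edges from {n15} -> (n16, hops=2).
Iteration 3: no outgoing edges from {n16}; recursion stops.
SUM(hops) = 0 + 1 + 2 = 3.

3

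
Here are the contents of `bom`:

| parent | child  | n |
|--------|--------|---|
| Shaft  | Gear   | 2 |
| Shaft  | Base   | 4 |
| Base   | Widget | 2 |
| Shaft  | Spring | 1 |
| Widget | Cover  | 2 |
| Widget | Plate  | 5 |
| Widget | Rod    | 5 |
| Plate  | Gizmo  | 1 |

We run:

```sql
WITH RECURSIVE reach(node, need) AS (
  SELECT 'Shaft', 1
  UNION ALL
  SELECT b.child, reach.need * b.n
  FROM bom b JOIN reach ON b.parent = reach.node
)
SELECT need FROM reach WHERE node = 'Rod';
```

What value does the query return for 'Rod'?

Base: (Shaft, need=1).
Iteration 1: components of {Shaft} -> Base = 1*4 = 4, Gear = 1*2 = 2, Spring = 1*1 = 1.
Iteration 2: components of {Base,Gear,Spring} -> Widget = 4*2 = 8.
Iteration 3: components of {Widget} -> Cover = 8*2 = 16, Plate = 8*5 = 40, Rod = 8*5 = 40.
Iteration 4: components of {Cover,Plate,Rod} -> Gizmo = 40*1 = 40.
Iteration 5: no further components; recursion stops.

40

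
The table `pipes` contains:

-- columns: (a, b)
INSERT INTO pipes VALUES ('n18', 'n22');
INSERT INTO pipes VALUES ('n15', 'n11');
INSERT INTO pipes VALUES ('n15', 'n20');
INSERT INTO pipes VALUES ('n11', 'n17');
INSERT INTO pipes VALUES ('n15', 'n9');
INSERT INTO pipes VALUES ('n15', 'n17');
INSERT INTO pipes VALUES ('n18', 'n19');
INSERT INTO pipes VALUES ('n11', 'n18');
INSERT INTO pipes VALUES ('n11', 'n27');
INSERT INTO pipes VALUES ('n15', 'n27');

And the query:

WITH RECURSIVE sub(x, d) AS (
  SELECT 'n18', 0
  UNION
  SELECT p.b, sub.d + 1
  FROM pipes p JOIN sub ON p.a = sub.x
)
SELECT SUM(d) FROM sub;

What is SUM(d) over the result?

Base: (n18, d=0).
Iteration 1: edges from {n18} -> (n19, d=1), (n22, d=1).
Iteration 2: no outgoing edges from {n19,n22}; recursion stops.
SUM(d) = 0 + 1 + 1 = 2.

2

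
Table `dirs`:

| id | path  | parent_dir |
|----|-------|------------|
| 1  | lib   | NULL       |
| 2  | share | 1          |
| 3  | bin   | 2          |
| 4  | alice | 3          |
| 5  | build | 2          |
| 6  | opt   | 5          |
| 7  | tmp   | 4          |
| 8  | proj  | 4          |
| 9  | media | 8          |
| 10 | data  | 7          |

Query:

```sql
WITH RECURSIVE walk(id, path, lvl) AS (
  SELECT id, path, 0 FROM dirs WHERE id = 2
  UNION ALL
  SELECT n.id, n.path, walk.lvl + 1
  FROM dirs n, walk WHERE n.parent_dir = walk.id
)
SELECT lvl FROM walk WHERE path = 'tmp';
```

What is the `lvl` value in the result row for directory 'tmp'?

3

Base: id=2 (share) at lvl 0.
Iteration 1: rows with parent_dir in {2} -> bin (id 3, lvl 1), build (id 5, lvl 1).
Iteration 2: rows with parent_dir in {3,5} -> alice (id 4, lvl 2), opt (id 6, lvl 2).
Iteration 3: rows with parent_dir in {4,6} -> tmp (id 7, lvl 3), proj (id 8, lvl 3).
Iteration 4: rows with parent_dir in {7,8} -> media (id 9, lvl 4), data (id 10, lvl 4).
Iteration 5: no rows with parent_dir in {9,10}; recursion stops.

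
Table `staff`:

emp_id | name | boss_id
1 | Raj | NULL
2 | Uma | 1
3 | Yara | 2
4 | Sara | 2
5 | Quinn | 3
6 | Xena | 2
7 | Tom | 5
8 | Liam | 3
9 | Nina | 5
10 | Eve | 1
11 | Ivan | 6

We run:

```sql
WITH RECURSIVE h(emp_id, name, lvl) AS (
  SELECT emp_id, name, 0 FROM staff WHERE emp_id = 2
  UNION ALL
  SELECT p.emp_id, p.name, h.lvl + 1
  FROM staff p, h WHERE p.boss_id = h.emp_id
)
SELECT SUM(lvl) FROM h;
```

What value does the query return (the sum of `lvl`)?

Base: emp_id=2 (Uma) at lvl 0.
Iteration 1: rows with boss_id in {2} -> Yara (id 3, lvl 1), Sara (id 4, lvl 1), Xena (id 6, lvl 1).
Iteration 2: rows with boss_id in {3,4,6} -> Quinn (id 5, lvl 2), Liam (id 8, lvl 2), Ivan (id 11, lvl 2).
Iteration 3: rows with boss_id in {5,8,11} -> Tom (id 7, lvl 3), Nina (id 9, lvl 3).
Iteration 4: no rows with boss_id in {7,9}; recursion stops.
SUM(lvl) = 0 + 1 + 1 + 1 + 2 + 2 + 2 + 3 + 3 = 15.

15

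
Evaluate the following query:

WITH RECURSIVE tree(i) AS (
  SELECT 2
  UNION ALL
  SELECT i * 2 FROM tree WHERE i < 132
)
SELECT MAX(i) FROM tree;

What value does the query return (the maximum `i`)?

Base: i=2.
Iteration 1: 2 < 132 holds -> i = 2 * 2 = 4.
Iteration 2: 4 < 132 holds -> i = 4 * 2 = 8.
Iteration 3: 8 < 132 holds -> i = 8 * 2 = 16.
Iteration 4: 16 < 132 holds -> i = 16 * 2 = 32.
Iteration 5: 32 < 132 holds -> i = 32 * 2 = 64.
Iteration 6: 64 < 132 holds -> i = 64 * 2 = 128.
Iteration 7: 128 < 132 holds -> i = 128 * 2 = 256.
Iteration 8: 256 < 132 fails; recursion stops.
i values: 2, 4, 8, 16, 32, 64, 128, 256; the maximum is 256.

256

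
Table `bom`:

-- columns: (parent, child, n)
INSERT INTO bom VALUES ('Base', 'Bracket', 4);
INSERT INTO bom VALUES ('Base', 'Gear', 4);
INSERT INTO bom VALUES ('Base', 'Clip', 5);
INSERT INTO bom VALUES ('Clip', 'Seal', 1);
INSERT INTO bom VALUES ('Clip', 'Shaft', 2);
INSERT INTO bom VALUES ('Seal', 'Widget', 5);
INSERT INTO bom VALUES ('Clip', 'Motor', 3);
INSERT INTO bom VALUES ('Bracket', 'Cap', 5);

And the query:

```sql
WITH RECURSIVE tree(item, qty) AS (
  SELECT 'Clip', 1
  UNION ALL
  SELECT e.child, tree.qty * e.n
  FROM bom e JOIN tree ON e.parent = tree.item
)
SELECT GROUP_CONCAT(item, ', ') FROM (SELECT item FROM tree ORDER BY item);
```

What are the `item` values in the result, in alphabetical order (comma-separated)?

Base: (Clip, qty=1).
Iteration 1: components of {Clip} -> Motor = 1*3 = 3, Seal = 1*1 = 1, Shaft = 1*2 = 2.
Iteration 2: components of {Motor,Seal,Shaft} -> Widget = 1*5 = 5.
Iteration 3: no further components; recursion stops.

Clip, Motor, Seal, Shaft, Widget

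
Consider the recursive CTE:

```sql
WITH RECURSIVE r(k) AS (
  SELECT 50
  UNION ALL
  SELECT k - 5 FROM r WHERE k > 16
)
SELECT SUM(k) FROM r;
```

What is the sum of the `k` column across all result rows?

260

Base: k=50.
Iteration 1: 50 > 16 holds -> k = 50 - 5 = 45.
Iteration 2: 45 > 16 holds -> k = 45 - 5 = 40.
Iteration 3: 40 > 16 holds -> k = 40 - 5 = 35.
Iteration 4: 35 > 16 holds -> k = 35 - 5 = 30.
Iteration 5: 30 > 16 holds -> k = 30 - 5 = 25.
Iteration 6: 25 > 16 holds -> k = 25 - 5 = 20.
Iteration 7: 20 > 16 holds -> k = 20 - 5 = 15.
Iteration 8: 15 > 16 fails; recursion stops.
SUM(k) = 50 + 45 + 40 + 35 + 30 + 25 + 20 + 15 = 260.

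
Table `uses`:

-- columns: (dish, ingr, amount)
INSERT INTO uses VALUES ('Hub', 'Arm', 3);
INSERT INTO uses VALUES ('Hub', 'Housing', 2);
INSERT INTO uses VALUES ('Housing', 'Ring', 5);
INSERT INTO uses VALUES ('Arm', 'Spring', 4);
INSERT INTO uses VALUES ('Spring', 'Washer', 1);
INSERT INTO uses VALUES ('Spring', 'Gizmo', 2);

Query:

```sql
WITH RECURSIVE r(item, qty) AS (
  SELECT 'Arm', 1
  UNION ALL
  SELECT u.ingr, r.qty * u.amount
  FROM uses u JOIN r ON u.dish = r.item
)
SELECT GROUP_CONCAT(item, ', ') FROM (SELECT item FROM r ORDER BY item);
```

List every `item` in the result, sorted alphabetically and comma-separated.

Arm, Gizmo, Spring, Washer

Base: (Arm, qty=1).
Iteration 1: components of {Arm} -> Spring = 1*4 = 4.
Iteration 2: components of {Spring} -> Gizmo = 4*2 = 8, Washer = 4*1 = 4.
Iteration 3: no further components; recursion stops.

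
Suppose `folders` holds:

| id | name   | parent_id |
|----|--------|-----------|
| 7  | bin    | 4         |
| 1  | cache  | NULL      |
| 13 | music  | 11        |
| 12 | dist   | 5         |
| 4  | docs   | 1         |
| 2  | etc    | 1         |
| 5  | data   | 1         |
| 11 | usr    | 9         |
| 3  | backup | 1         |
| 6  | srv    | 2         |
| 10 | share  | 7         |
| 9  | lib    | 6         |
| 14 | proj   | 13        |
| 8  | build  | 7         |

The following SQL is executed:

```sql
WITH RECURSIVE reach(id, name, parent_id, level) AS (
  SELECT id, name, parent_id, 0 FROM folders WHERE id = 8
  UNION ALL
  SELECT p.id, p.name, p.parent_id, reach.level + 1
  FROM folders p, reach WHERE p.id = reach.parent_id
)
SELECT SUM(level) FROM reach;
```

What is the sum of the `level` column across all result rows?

Base: id=8 (build), parent_id=7, level 0.
Iteration 1: join on id=7 -> bin (id 7, parent_id=4, level 1).
Iteration 2: join on id=4 -> docs (id 4, parent_id=1, level 2).
Iteration 3: join on id=1 -> cache (id 1, parent_id=NULL, level 3).
Iteration 4: parent_id is NULL; no match; recursion stops.
SUM(level) = 0 + 1 + 2 + 3 = 6.

6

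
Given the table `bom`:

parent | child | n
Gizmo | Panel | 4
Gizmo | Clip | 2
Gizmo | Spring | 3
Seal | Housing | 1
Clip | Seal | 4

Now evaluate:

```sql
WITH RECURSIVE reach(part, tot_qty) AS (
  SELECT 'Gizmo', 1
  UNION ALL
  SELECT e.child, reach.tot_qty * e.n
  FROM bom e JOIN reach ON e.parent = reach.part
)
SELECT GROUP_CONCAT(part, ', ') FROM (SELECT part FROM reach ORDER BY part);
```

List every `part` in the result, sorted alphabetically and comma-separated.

Base: (Gizmo, tot_qty=1).
Iteration 1: components of {Gizmo} -> Clip = 1*2 = 2, Panel = 1*4 = 4, Spring = 1*3 = 3.
Iteration 2: components of {Clip,Panel,Spring} -> Seal = 2*4 = 8.
Iteration 3: components of {Seal} -> Housing = 8*1 = 8.
Iteration 4: no further components; recursion stops.

Clip, Gizmo, Housing, Panel, Seal, Spring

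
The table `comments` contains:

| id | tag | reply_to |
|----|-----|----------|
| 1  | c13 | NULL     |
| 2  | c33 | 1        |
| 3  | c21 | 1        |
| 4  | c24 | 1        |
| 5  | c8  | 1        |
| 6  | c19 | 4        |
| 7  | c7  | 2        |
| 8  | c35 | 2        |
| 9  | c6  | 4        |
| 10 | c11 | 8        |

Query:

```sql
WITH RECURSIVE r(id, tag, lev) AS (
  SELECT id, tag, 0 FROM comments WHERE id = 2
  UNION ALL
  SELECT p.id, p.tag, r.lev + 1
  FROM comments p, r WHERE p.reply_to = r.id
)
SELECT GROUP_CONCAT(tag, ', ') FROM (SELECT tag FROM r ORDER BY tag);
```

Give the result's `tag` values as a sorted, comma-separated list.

Base: id=2 (c33) at lev 0.
Iteration 1: rows with reply_to in {2} -> c7 (id 7, lev 1), c35 (id 8, lev 1).
Iteration 2: rows with reply_to in {7,8} -> c11 (id 10, lev 2).
Iteration 3: no rows with reply_to in {10}; recursion stops.

c11, c33, c35, c7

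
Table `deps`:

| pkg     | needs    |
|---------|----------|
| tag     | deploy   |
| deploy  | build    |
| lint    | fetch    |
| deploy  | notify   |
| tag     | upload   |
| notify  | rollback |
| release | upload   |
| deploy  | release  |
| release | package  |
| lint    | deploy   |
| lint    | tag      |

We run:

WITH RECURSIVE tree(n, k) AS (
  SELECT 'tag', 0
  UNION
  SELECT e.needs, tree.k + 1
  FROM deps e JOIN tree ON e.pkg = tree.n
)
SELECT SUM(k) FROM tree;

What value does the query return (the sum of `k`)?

17

Base: (tag, k=0).
Iteration 1: edges from {tag} -> (deploy, k=1), (upload, k=1).
Iteration 2: edges from {deploy,upload} -> (build, k=2), (notify, k=2), (release, k=2).
Iteration 3: edges from {build,notify,release} -> (package, k=3), (rollback, k=3), (upload, k=3).
Iteration 4: no outgoing edges from {package,rollback,upload}; recursion stops.
SUM(k) = 0 + 1 + 1 + 2 + 2 + 2 + 3 + 3 + 3 = 17.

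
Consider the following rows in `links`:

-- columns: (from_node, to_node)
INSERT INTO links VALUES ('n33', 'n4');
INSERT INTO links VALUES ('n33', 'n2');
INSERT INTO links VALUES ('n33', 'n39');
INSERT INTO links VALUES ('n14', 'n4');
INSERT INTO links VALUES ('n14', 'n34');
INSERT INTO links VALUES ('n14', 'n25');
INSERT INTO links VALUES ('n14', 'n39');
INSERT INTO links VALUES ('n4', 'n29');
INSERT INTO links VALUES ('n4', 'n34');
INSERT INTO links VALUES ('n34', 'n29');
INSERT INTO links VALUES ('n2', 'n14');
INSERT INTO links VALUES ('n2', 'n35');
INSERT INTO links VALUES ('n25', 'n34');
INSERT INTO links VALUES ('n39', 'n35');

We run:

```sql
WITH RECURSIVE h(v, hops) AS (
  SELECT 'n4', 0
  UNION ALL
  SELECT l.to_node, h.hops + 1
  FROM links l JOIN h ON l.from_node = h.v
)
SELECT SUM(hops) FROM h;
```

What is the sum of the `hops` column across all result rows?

4

Base: (n4, hops=0).
Iteration 1: edges from {n4} -> (n29, hops=1), (n34, hops=1).
Iteration 2: edges from {n29,n34} -> (n29, hops=2).
Iteration 3: no outgoing edges from {n29}; recursion stops.
SUM(hops) = 0 + 1 + 1 + 2 = 4.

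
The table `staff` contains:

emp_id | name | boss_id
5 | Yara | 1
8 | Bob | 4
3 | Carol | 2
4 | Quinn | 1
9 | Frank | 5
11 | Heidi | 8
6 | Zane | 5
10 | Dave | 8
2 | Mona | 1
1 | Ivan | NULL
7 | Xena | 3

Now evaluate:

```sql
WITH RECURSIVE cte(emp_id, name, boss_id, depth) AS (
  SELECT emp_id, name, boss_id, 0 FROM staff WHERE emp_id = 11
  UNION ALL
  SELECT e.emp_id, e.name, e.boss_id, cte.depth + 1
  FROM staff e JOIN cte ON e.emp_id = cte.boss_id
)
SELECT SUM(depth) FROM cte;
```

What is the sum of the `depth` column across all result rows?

Base: emp_id=11 (Heidi), boss_id=8, depth 0.
Iteration 1: join on emp_id=8 -> Bob (id 8, boss_id=4, depth 1).
Iteration 2: join on emp_id=4 -> Quinn (id 4, boss_id=1, depth 2).
Iteration 3: join on emp_id=1 -> Ivan (id 1, boss_id=NULL, depth 3).
Iteration 4: boss_id is NULL; no match; recursion stops.
SUM(depth) = 0 + 1 + 2 + 3 = 6.

6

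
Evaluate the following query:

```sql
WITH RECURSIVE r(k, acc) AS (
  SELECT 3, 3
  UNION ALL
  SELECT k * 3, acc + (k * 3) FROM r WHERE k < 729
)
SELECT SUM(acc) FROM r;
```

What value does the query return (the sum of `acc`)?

1629

Base: k=3, acc=3.
Iteration 1: 3 < 729 holds -> k = 3 * 3 = 9, acc = 3 + 9 = 12.
Iteration 2: 9 < 729 holds -> k = 9 * 3 = 27, acc = 12 + 27 = 39.
Iteration 3: 27 < 729 holds -> k = 27 * 3 = 81, acc = 39 + 81 = 120.
Iteration 4: 81 < 729 holds -> k = 81 * 3 = 243, acc = 120 + 243 = 363.
Iteration 5: 243 < 729 holds -> k = 243 * 3 = 729, acc = 363 + 729 = 1092.
Iteration 6: 729 < 729 fails; recursion stops.
SUM(acc) = 3 + 12 + 39 + 120 + 363 + 1092 = 1629.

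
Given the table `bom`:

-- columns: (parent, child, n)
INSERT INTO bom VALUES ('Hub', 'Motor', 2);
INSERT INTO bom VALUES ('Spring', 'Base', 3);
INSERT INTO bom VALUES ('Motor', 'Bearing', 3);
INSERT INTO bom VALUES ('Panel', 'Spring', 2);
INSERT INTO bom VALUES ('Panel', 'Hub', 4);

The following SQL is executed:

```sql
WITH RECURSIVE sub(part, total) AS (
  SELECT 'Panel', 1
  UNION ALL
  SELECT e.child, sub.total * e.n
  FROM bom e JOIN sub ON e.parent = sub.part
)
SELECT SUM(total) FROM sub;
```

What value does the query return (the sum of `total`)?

45

Base: (Panel, total=1).
Iteration 1: components of {Panel} -> Hub = 1*4 = 4, Spring = 1*2 = 2.
Iteration 2: components of {Hub,Spring} -> Base = 2*3 = 6, Motor = 4*2 = 8.
Iteration 3: components of {Base,Motor} -> Bearing = 8*3 = 24.
Iteration 4: no further components; recursion stops.
SUM(total) = 1 + 4 + 2 + 8 + 6 + 24 = 45.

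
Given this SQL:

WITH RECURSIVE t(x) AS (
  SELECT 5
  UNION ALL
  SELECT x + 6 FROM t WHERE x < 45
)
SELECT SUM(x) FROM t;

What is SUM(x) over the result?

Base: x=5.
Iteration 1: 5 < 45 holds -> x = 5 + 6 = 11.
Iteration 2: 11 < 45 holds -> x = 11 + 6 = 17.
Iteration 3: 17 < 45 holds -> x = 17 + 6 = 23.
Iteration 4: 23 < 45 holds -> x = 23 + 6 = 29.
Iteration 5: 29 < 45 holds -> x = 29 + 6 = 35.
Iteration 6: 35 < 45 holds -> x = 35 + 6 = 41.
Iteration 7: 41 < 45 holds -> x = 41 + 6 = 47.
Iteration 8: 47 < 45 fails; recursion stops.
SUM(x) = 5 + 11 + 17 + 23 + 29 + 35 + 41 + 47 = 208.

208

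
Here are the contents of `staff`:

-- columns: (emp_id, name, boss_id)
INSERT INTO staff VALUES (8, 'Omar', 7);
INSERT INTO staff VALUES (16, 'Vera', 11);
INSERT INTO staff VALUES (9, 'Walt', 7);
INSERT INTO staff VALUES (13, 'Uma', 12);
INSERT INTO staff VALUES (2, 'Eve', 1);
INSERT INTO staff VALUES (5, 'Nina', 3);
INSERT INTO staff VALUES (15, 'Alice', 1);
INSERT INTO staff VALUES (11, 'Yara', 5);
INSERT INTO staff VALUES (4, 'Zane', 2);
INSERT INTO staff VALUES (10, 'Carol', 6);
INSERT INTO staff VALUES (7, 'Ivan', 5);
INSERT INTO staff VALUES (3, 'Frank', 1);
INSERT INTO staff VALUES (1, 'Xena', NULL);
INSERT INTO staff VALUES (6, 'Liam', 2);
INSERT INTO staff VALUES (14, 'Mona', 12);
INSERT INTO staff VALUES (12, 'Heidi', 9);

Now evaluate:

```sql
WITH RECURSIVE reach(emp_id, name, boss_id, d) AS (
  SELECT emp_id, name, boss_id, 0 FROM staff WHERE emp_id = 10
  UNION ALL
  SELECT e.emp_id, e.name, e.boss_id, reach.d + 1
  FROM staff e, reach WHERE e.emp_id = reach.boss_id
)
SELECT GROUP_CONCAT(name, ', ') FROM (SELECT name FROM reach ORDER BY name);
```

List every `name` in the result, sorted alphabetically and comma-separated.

Carol, Eve, Liam, Xena

Base: emp_id=10 (Carol), boss_id=6, d 0.
Iteration 1: join on emp_id=6 -> Liam (id 6, boss_id=2, d 1).
Iteration 2: join on emp_id=2 -> Eve (id 2, boss_id=1, d 2).
Iteration 3: join on emp_id=1 -> Xena (id 1, boss_id=NULL, d 3).
Iteration 4: boss_id is NULL; no match; recursion stops.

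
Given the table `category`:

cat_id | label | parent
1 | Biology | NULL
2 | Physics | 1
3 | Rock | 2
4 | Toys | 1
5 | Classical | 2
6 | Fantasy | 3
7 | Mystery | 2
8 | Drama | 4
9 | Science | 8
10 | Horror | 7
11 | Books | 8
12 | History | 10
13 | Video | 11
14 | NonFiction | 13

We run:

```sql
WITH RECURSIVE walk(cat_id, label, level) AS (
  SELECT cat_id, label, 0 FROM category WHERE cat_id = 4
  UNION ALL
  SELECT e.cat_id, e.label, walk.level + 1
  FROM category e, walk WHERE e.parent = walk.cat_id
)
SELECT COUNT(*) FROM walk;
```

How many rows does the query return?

6

Base: cat_id=4 (Toys) at level 0.
Iteration 1: rows with parent in {4} -> Drama (id 8, level 1).
Iteration 2: rows with parent in {8} -> Science (id 9, level 2), Books (id 11, level 2).
Iteration 3: rows with parent in {9,11} -> Video (id 13, level 3).
Iteration 4: rows with parent in {13} -> NonFiction (id 14, level 4).
Iteration 5: no rows with parent in {14}; recursion stops.
Total rows emitted: 6.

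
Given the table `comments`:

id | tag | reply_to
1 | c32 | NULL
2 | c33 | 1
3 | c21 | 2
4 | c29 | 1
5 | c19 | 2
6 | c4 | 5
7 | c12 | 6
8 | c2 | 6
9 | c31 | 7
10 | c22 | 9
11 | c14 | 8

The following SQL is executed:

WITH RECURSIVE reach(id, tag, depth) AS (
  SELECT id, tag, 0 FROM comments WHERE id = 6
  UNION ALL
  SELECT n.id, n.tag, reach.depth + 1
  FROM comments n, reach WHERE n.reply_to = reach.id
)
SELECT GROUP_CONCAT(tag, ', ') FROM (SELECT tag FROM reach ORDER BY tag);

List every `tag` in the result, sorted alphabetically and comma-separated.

Base: id=6 (c4) at depth 0.
Iteration 1: rows with reply_to in {6} -> c12 (id 7, depth 1), c2 (id 8, depth 1).
Iteration 2: rows with reply_to in {7,8} -> c31 (id 9, depth 2), c14 (id 11, depth 2).
Iteration 3: rows with reply_to in {9,11} -> c22 (id 10, depth 3).
Iteration 4: no rows with reply_to in {10}; recursion stops.

c12, c14, c2, c22, c31, c4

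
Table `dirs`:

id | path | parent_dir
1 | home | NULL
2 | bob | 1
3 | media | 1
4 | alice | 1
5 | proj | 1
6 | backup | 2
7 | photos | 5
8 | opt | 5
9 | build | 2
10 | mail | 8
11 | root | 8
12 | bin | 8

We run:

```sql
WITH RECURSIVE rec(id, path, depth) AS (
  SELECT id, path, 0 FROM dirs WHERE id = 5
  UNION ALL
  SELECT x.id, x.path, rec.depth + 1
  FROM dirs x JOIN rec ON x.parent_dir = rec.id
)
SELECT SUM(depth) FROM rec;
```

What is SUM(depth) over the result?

Base: id=5 (proj) at depth 0.
Iteration 1: rows with parent_dir in {5} -> photos (id 7, depth 1), opt (id 8, depth 1).
Iteration 2: rows with parent_dir in {7,8} -> mail (id 10, depth 2), root (id 11, depth 2), bin (id 12, depth 2).
Iteration 3: no rows with parent_dir in {10,11,12}; recursion stops.
SUM(depth) = 0 + 1 + 1 + 2 + 2 + 2 = 8.

8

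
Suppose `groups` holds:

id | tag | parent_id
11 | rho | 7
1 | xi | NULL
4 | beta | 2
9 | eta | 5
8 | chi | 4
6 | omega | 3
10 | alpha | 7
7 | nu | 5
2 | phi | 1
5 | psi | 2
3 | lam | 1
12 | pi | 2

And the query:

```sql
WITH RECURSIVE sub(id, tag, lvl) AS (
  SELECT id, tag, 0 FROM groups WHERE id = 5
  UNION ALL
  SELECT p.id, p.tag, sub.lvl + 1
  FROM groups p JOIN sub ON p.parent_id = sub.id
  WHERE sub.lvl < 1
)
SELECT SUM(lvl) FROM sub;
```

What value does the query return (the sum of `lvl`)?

Base: id=5 (psi) at lvl 0.
Iteration 1: rows with parent_id in {5} -> nu (id 7, lvl 1), eta (id 9, lvl 1).
Iteration 2: lvl < 1 fails for all current rows; recursion stops.
SUM(lvl) = 0 + 1 + 1 = 2.

2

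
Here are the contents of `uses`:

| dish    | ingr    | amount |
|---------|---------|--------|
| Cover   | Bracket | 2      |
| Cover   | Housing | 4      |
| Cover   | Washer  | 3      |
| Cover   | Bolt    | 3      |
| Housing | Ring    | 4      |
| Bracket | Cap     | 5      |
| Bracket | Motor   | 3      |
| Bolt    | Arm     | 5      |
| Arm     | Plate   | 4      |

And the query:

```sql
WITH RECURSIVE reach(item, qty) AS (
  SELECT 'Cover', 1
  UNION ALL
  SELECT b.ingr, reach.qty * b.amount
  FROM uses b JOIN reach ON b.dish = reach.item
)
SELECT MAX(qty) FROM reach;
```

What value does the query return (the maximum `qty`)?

Base: (Cover, qty=1).
Iteration 1: components of {Cover} -> Bolt = 1*3 = 3, Bracket = 1*2 = 2, Housing = 1*4 = 4, Washer = 1*3 = 3.
Iteration 2: components of {Bolt,Bracket,Housing,Washer} -> Arm = 3*5 = 15, Cap = 2*5 = 10, Motor = 2*3 = 6, Ring = 4*4 = 16.
Iteration 3: components of {Arm,Cap,Motor,Ring} -> Plate = 15*4 = 60.
Iteration 4: no further components; recursion stops.
qty values: 1, 2, 4, 3, 3, 10, 6, 16, 15, 60; the maximum is 60.

60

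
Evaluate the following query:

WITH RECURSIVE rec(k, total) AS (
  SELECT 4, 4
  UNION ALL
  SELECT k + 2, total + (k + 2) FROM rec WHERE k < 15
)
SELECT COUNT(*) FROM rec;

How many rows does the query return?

Base: k=4, total=4.
Iteration 1: 4 < 15 holds -> k = 4 + 2 = 6, total = 4 + 6 = 10.
Iteration 2: 6 < 15 holds -> k = 6 + 2 = 8, total = 10 + 8 = 18.
Iteration 3: 8 < 15 holds -> k = 8 + 2 = 10, total = 18 + 10 = 28.
Iteration 4: 10 < 15 holds -> k = 10 + 2 = 12, total = 28 + 12 = 40.
Iteration 5: 12 < 15 holds -> k = 12 + 2 = 14, total = 40 + 14 = 54.
Iteration 6: 14 < 15 holds -> k = 14 + 2 = 16, total = 54 + 16 = 70.
Iteration 7: 16 < 15 fails; recursion stops.
Total rows emitted: 7.

7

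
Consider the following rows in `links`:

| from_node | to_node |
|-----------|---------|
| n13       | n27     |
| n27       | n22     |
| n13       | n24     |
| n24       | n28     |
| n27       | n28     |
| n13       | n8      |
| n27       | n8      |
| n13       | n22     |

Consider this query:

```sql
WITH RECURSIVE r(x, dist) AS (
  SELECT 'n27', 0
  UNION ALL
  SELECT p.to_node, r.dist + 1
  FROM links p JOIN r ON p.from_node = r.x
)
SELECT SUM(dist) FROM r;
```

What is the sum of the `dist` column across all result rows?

Base: (n27, dist=0).
Iteration 1: edges from {n27} -> (n22, dist=1), (n28, dist=1), (n8, dist=1).
Iteration 2: no outgoing edges from {n22,n28,n8}; recursion stops.
SUM(dist) = 0 + 1 + 1 + 1 = 3.

3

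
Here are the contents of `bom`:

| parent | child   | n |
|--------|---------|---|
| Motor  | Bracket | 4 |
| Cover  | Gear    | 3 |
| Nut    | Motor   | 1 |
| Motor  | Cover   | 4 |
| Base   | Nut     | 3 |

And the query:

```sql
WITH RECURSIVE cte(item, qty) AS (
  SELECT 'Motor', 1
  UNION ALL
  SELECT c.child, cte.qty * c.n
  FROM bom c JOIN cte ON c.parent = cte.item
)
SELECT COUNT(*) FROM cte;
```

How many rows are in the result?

4

Base: (Motor, qty=1).
Iteration 1: components of {Motor} -> Bracket = 1*4 = 4, Cover = 1*4 = 4.
Iteration 2: components of {Bracket,Cover} -> Gear = 4*3 = 12.
Iteration 3: no further components; recursion stops.
Total rows emitted: 4.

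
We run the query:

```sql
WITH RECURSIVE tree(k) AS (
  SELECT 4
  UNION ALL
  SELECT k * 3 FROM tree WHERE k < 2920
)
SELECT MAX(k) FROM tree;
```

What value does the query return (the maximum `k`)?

Base: k=4.
Iteration 1: 4 < 2920 holds -> k = 4 * 3 = 12.
Iteration 2: 12 < 2920 holds -> k = 12 * 3 = 36.
Iteration 3: 36 < 2920 holds -> k = 36 * 3 = 108.
Iteration 4: 108 < 2920 holds -> k = 108 * 3 = 324.
Iteration 5: 324 < 2920 holds -> k = 324 * 3 = 972.
Iteration 6: 972 < 2920 holds -> k = 972 * 3 = 2916.
Iteration 7: 2916 < 2920 holds -> k = 2916 * 3 = 8748.
Iteration 8: 8748 < 2920 fails; recursion stops.
k values: 4, 12, 36, 108, 324, 972, 2916, 8748; the maximum is 8748.

8748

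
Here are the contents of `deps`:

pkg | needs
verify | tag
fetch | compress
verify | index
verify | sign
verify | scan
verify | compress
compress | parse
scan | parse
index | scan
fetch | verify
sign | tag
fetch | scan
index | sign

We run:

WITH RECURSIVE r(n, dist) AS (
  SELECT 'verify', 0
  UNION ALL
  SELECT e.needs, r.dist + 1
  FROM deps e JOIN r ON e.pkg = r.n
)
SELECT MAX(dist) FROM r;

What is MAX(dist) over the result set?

Base: (verify, dist=0).
Iteration 1: edges from {verify} -> (compress, dist=1), (index, dist=1), (scan, dist=1), (sign, dist=1), (tag, dist=1).
Iteration 2: edges from {compress,index,scan,sign,tag} -> (parse, dist=2) x2, (scan, dist=2), (sign, dist=2), (tag, dist=2). [UNION ALL keeps all 5 new rows, including repeats]
Iteration 3: edges from {parse,scan,sign,tag} -> (parse, dist=3), (tag, dist=3).
Iteration 4: no outgoing edges from {parse,tag}; recursion stops.
dist values: 0, 1, 1, 1, 1, 1, 2, 2, 2, 2, 2, 3, 3; the maximum is 3.

3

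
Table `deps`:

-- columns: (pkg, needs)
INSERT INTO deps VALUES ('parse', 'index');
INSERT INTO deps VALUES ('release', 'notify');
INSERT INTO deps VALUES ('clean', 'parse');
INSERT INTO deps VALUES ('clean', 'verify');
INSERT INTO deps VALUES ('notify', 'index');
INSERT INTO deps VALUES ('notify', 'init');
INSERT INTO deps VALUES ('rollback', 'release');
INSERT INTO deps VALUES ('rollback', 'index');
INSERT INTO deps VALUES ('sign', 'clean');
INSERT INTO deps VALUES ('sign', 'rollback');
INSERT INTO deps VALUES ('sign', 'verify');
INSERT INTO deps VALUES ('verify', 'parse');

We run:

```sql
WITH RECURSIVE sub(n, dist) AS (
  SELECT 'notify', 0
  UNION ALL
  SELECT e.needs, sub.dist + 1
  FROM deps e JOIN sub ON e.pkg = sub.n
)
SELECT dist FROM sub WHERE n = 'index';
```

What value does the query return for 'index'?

1

Base: (notify, dist=0).
Iteration 1: edges from {notify} -> (index, dist=1), (init, dist=1).
Iteration 2: no outgoing edges from {index,init}; recursion stops.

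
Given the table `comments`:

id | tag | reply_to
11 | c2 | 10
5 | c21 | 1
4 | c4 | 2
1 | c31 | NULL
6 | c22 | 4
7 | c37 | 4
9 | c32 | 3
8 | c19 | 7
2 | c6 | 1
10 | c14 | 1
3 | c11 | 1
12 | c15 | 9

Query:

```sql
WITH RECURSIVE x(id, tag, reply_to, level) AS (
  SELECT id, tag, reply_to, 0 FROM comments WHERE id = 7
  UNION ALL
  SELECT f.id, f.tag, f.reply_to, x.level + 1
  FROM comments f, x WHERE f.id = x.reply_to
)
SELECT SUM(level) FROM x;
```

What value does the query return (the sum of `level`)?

Base: id=7 (c37), reply_to=4, level 0.
Iteration 1: join on id=4 -> c4 (id 4, reply_to=2, level 1).
Iteration 2: join on id=2 -> c6 (id 2, reply_to=1, level 2).
Iteration 3: join on id=1 -> c31 (id 1, reply_to=NULL, level 3).
Iteration 4: reply_to is NULL; no match; recursion stops.
SUM(level) = 0 + 1 + 2 + 3 = 6.

6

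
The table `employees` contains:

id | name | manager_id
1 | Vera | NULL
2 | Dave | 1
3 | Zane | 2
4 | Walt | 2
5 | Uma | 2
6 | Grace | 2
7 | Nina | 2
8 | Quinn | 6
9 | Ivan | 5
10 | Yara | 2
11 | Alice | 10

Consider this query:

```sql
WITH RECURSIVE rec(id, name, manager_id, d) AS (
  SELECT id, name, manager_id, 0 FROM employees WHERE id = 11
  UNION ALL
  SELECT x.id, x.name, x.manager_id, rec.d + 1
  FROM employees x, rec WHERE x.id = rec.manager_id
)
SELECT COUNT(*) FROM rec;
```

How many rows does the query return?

4

Base: id=11 (Alice), manager_id=10, d 0.
Iteration 1: join on id=10 -> Yara (id 10, manager_id=2, d 1).
Iteration 2: join on id=2 -> Dave (id 2, manager_id=1, d 2).
Iteration 3: join on id=1 -> Vera (id 1, manager_id=NULL, d 3).
Iteration 4: manager_id is NULL; no match; recursion stops.
Total rows emitted: 4.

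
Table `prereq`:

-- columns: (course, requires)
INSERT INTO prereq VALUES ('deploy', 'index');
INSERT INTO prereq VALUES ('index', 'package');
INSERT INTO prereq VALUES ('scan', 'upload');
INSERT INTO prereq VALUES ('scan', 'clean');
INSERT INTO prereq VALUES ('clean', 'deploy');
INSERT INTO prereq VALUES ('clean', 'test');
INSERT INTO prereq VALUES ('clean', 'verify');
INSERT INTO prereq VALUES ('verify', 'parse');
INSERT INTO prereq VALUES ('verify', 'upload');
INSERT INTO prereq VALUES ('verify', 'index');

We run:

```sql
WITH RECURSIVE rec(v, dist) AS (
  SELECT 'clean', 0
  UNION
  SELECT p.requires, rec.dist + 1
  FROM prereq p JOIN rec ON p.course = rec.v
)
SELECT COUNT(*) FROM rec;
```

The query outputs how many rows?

8

Base: (clean, dist=0).
Iteration 1: edges from {clean} -> (deploy, dist=1), (test, dist=1), (verify, dist=1).
Iteration 2: edges from {deploy,test,verify} -> (index, dist=2), (parse, dist=2), (upload, dist=2). [UNION drops 1 duplicate row(s)]
Iteration 3: edges from {index,parse,upload} -> (package, dist=3).
Iteration 4: no outgoing edges from {package}; recursion stops.
Total rows emitted: 8.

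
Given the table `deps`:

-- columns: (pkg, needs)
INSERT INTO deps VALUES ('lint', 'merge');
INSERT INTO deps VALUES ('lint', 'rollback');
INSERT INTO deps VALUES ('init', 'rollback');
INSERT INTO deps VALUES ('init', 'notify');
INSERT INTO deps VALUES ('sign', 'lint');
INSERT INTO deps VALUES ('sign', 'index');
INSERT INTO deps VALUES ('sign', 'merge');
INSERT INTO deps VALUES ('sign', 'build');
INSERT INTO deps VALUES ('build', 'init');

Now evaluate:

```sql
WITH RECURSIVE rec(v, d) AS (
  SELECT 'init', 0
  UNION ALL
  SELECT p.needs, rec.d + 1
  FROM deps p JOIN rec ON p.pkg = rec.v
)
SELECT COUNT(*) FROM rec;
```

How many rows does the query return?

Base: (init, d=0).
Iteration 1: edges from {init} -> (notify, d=1), (rollback, d=1).
Iteration 2: no outgoing edges from {notify,rollback}; recursion stops.
Total rows emitted: 3.

3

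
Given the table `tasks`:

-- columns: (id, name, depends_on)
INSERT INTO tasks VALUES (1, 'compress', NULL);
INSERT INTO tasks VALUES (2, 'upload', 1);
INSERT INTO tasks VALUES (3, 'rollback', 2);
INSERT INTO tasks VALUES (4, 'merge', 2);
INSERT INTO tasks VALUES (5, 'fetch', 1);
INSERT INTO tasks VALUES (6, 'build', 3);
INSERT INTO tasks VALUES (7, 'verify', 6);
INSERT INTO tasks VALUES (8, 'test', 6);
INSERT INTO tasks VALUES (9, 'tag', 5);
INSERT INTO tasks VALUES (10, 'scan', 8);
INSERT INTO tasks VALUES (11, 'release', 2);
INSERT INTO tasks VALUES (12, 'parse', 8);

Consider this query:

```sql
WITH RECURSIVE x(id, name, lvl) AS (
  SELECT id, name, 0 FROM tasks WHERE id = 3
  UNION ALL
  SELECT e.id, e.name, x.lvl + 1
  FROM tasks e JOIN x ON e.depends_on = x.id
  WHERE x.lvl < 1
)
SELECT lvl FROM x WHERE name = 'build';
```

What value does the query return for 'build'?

Base: id=3 (rollback) at lvl 0.
Iteration 1: rows with depends_on in {3} -> build (id 6, lvl 1).
Iteration 2: lvl < 1 fails for all current rows; recursion stops.

1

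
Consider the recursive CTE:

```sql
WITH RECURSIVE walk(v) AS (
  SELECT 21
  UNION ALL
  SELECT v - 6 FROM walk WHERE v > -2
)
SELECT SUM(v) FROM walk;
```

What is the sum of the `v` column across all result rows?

45

Base: v=21.
Iteration 1: 21 > -2 holds -> v = 21 - 6 = 15.
Iteration 2: 15 > -2 holds -> v = 15 - 6 = 9.
Iteration 3: 9 > -2 holds -> v = 9 - 6 = 3.
Iteration 4: 3 > -2 holds -> v = 3 - 6 = -3.
Iteration 5: -3 > -2 fails; recursion stops.
SUM(v) = 21 + 15 + 9 + 3 + -3 = 45.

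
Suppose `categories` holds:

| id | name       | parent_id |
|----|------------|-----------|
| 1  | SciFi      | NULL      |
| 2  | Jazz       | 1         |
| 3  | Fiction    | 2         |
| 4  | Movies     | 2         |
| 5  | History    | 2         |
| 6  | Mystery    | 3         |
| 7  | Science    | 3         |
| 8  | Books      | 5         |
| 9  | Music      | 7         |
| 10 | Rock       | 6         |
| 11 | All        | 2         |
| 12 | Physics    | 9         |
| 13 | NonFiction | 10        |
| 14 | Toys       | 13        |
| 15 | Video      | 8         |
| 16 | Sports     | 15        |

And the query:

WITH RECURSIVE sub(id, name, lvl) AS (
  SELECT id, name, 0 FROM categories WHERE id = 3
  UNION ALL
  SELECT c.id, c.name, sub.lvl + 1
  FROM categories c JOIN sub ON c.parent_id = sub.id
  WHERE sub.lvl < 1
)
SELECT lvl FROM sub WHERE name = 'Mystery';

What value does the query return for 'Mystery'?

Base: id=3 (Fiction) at lvl 0.
Iteration 1: rows with parent_id in {3} -> Mystery (id 6, lvl 1), Science (id 7, lvl 1).
Iteration 2: lvl < 1 fails for all current rows; recursion stops.

1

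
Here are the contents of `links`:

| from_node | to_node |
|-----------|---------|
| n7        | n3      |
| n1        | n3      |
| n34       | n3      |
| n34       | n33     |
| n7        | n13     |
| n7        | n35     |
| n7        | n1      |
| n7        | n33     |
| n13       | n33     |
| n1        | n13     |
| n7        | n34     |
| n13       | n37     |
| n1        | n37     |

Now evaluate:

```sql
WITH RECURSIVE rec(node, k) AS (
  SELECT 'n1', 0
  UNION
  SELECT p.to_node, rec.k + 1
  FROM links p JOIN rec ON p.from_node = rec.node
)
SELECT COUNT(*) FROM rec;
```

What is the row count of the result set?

6

Base: (n1, k=0).
Iteration 1: edges from {n1} -> (n13, k=1), (n3, k=1), (n37, k=1).
Iteration 2: edges from {n13,n3,n37} -> (n33, k=2), (n37, k=2).
Iteration 3: no outgoing edges from {n33,n37}; recursion stops.
Total rows emitted: 6.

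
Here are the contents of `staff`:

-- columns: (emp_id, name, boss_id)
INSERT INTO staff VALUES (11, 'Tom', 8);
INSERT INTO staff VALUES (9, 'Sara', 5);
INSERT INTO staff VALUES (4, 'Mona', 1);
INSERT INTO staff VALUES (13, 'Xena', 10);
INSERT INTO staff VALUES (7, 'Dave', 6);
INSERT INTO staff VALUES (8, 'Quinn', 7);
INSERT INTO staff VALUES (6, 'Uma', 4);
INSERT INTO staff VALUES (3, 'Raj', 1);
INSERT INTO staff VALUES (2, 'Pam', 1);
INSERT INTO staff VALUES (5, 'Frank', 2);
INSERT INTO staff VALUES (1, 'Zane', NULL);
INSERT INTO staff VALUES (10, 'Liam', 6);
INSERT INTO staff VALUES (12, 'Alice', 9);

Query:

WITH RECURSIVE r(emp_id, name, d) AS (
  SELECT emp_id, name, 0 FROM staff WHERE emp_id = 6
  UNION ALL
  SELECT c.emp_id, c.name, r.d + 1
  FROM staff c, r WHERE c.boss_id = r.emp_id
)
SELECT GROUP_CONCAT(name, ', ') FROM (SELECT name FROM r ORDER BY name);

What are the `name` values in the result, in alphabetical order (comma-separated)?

Base: emp_id=6 (Uma) at d 0.
Iteration 1: rows with boss_id in {6} -> Dave (id 7, d 1), Liam (id 10, d 1).
Iteration 2: rows with boss_id in {7,10} -> Quinn (id 8, d 2), Xena (id 13, d 2).
Iteration 3: rows with boss_id in {8,13} -> Tom (id 11, d 3).
Iteration 4: no rows with boss_id in {11}; recursion stops.

Dave, Liam, Quinn, Tom, Uma, Xena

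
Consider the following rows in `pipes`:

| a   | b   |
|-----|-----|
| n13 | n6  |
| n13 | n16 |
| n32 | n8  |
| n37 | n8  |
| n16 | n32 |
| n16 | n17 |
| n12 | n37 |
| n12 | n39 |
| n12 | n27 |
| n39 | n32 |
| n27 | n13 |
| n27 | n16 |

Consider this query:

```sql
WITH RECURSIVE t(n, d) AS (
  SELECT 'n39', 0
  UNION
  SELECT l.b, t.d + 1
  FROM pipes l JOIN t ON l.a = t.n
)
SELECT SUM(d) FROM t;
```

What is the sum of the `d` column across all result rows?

Base: (n39, d=0).
Iteration 1: edges from {n39} -> (n32, d=1).
Iteration 2: edges from {n32} -> (n8, d=2).
Iteration 3: no outgoing edges from {n8}; recursion stops.
SUM(d) = 0 + 1 + 2 = 3.

3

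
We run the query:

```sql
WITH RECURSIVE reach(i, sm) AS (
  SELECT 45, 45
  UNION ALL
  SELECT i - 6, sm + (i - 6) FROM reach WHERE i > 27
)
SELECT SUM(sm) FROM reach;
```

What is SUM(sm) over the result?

390

Base: i=45, sm=45.
Iteration 1: 45 > 27 holds -> i = 45 - 6 = 39, sm = 45 + 39 = 84.
Iteration 2: 39 > 27 holds -> i = 39 - 6 = 33, sm = 84 + 33 = 117.
Iteration 3: 33 > 27 holds -> i = 33 - 6 = 27, sm = 117 + 27 = 144.
Iteration 4: 27 > 27 fails; recursion stops.
SUM(sm) = 45 + 84 + 117 + 144 = 390.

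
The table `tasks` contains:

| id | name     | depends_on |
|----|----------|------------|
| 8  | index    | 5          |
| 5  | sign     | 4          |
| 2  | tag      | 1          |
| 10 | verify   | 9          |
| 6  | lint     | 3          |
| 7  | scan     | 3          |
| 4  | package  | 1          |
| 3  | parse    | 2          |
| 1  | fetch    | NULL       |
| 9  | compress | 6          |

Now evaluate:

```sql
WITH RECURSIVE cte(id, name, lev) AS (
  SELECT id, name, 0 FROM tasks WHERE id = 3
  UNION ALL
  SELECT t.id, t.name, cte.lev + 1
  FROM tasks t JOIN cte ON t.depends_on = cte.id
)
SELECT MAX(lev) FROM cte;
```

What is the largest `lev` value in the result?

3

Base: id=3 (parse) at lev 0.
Iteration 1: rows with depends_on in {3} -> lint (id 6, lev 1), scan (id 7, lev 1).
Iteration 2: rows with depends_on in {6,7} -> compress (id 9, lev 2).
Iteration 3: rows with depends_on in {9} -> verify (id 10, lev 3).
Iteration 4: no rows with depends_on in {10}; recursion stops.
lev values: 0, 1, 1, 2, 3; the maximum is 3.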